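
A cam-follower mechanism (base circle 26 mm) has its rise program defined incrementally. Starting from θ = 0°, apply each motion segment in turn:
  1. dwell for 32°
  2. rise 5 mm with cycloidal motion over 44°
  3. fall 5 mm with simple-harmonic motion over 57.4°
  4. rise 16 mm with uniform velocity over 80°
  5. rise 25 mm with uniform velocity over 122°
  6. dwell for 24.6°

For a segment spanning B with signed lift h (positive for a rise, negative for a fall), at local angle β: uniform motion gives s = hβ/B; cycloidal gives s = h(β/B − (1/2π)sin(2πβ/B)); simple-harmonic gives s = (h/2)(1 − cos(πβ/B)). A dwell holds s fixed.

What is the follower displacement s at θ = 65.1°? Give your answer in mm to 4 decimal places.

seg 1 [0°–32°] dwell: s stays 0.0000
seg 2 [32°–76°] cycloidal, h=5: θ=65.1° here. β=33.1, B=44. 5·(0.7523 − sin(2π·0.7523)/(2π)) = 4.5571 → s = 4.5571

4.5571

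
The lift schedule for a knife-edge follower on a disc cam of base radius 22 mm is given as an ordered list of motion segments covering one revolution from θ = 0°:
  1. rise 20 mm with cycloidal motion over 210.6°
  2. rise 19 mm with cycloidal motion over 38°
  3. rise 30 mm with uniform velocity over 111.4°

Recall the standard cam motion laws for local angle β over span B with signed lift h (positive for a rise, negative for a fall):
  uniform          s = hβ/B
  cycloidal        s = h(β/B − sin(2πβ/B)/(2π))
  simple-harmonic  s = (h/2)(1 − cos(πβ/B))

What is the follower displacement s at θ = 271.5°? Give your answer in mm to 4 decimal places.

seg 1 [0°–210.6°] cycloidal, h=20: full span → s += 20 → s = 20.0000
seg 2 [210.6°–248.6°] cycloidal, h=19: full span → s += 19 → s = 39.0000
seg 3 [248.6°–360°] uniform, h=30: θ=271.5° here. β=22.9, B=111.4. 30·22.9/111.4 = 6.1670 → s = 45.1670

45.1670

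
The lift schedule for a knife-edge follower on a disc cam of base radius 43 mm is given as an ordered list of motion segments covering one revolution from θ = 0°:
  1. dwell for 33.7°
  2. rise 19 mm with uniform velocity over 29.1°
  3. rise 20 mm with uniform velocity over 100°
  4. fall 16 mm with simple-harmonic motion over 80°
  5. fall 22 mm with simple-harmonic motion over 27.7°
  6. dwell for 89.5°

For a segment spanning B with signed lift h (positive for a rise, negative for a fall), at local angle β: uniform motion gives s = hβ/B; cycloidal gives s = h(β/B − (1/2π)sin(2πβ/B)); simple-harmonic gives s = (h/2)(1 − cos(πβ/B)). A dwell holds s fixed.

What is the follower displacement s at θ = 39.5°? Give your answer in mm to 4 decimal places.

seg 1 [0°–33.7°] dwell: s stays 0.0000
seg 2 [33.7°–62.8°] uniform, h=19: θ=39.5° here. β=5.8, B=29.1. 19·5.8/29.1 = 3.7869 → s = 3.7869

3.7869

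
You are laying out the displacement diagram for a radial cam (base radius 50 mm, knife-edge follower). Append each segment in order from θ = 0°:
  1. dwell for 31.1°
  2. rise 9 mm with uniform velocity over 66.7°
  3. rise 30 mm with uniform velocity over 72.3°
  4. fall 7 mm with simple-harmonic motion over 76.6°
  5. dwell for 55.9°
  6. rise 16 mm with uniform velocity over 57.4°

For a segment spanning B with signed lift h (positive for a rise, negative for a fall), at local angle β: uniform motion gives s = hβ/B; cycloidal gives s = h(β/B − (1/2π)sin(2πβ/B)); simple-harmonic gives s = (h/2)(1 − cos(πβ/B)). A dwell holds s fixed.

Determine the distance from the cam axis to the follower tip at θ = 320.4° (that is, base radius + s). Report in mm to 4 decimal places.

seg 1 [0°–31.1°] dwell: s stays 0.0000
seg 2 [31.1°–97.8°] uniform, h=9: full span → s += 9 → s = 9.0000
seg 3 [97.8°–170.1°] uniform, h=30: full span → s += 30 → s = 39.0000
seg 4 [170.1°–246.7°] simple-harmonic, h=-7: full span → s += -7 → s = 32.0000
seg 5 [246.7°–302.6°] dwell: s stays 32.0000
seg 6 [302.6°–360°] uniform, h=16: θ=320.4° here. β=17.8, B=57.4. 16·17.8/57.4 = 4.9617 → s = 36.9617
radial distance = base radius + s = 50 + 36.9617 = 86.9617

86.9617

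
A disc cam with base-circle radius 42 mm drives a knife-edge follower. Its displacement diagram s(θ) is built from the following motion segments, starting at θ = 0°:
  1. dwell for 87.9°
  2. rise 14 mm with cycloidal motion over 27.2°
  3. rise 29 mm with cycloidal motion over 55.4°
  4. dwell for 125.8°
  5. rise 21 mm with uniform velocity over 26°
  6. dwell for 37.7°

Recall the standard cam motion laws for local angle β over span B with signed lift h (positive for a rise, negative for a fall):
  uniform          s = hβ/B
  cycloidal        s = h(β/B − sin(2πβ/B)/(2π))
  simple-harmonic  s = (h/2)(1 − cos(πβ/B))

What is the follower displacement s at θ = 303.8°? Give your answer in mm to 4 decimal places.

seg 1 [0°–87.9°] dwell: s stays 0.0000
seg 2 [87.9°–115.1°] cycloidal, h=14: full span → s += 14 → s = 14.0000
seg 3 [115.1°–170.5°] cycloidal, h=29: full span → s += 29 → s = 43.0000
seg 4 [170.5°–296.3°] dwell: s stays 43.0000
seg 5 [296.3°–322.3°] uniform, h=21: θ=303.8° here. β=7.5, B=26. 21·7.5/26 = 6.0577 → s = 49.0577

49.0577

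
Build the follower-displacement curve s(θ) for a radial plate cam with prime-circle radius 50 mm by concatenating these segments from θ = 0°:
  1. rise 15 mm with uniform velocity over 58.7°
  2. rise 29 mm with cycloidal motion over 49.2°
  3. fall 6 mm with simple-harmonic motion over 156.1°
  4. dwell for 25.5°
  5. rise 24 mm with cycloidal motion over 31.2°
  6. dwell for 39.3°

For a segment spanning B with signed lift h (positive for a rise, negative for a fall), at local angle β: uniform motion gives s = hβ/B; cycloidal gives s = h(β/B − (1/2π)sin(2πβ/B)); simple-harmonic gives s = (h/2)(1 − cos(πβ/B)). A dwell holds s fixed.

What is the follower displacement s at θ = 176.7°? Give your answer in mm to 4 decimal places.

seg 1 [0°–58.7°] uniform, h=15: full span → s += 15 → s = 15.0000
seg 2 [58.7°–107.9°] cycloidal, h=29: full span → s += 29 → s = 44.0000
seg 3 [107.9°–264°] simple-harmonic, h=-6: θ=176.7° here. β=68.8, B=156.1. -6/2·(1 − cos(π·0.4407)) = -2.4447 → s = 41.5553

41.5553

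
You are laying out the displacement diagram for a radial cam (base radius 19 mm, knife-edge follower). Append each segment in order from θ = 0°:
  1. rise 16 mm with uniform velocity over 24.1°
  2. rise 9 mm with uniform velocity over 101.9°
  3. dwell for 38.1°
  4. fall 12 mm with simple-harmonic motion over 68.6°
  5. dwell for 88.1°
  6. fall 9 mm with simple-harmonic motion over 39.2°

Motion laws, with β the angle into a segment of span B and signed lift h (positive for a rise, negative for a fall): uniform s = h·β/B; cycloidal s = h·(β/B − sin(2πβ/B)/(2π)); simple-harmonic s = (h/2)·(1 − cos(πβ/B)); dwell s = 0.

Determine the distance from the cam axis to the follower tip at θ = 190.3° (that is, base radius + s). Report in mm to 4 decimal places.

seg 1 [0°–24.1°] uniform, h=16: full span → s += 16 → s = 16.0000
seg 2 [24.1°–126°] uniform, h=9: full span → s += 9 → s = 25.0000
seg 3 [126°–164.1°] dwell: s stays 25.0000
seg 4 [164.1°–232.7°] simple-harmonic, h=-12: θ=190.3° here. β=26.2, B=68.6. -12/2·(1 − cos(π·0.3819)) = -3.8250 → s = 21.1750
radial distance = base radius + s = 19 + 21.1750 = 40.1750

40.1750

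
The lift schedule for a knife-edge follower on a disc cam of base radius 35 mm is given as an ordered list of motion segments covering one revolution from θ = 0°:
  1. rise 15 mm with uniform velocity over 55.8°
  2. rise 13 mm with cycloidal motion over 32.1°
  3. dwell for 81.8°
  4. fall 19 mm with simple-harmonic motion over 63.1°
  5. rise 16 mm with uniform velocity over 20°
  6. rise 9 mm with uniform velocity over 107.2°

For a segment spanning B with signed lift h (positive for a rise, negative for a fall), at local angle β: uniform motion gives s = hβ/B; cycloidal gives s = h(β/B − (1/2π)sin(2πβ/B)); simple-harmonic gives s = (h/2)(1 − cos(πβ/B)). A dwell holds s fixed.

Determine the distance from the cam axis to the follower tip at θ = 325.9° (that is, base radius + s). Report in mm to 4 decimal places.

seg 1 [0°–55.8°] uniform, h=15: full span → s += 15 → s = 15.0000
seg 2 [55.8°–87.9°] cycloidal, h=13: full span → s += 13 → s = 28.0000
seg 3 [87.9°–169.7°] dwell: s stays 28.0000
seg 4 [169.7°–232.8°] simple-harmonic, h=-19: full span → s += -19 → s = 9.0000
seg 5 [232.8°–252.8°] uniform, h=16: full span → s += 16 → s = 25.0000
seg 6 [252.8°–360°] uniform, h=9: θ=325.9° here. β=73.1, B=107.2. 9·73.1/107.2 = 6.1371 → s = 31.1371
radial distance = base radius + s = 35 + 31.1371 = 66.1371

66.1371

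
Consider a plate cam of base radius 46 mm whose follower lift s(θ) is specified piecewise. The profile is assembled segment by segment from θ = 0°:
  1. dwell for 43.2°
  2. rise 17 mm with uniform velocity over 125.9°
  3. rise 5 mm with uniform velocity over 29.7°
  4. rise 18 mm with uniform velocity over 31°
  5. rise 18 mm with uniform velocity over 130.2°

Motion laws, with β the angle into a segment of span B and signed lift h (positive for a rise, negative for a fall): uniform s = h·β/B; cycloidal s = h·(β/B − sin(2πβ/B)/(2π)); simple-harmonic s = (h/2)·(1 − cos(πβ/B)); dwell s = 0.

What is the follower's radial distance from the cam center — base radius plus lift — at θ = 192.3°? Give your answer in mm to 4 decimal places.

seg 1 [0°–43.2°] dwell: s stays 0.0000
seg 2 [43.2°–169.1°] uniform, h=17: full span → s += 17 → s = 17.0000
seg 3 [169.1°–198.8°] uniform, h=5: θ=192.3° here. β=23.2, B=29.7. 5·23.2/29.7 = 3.9057 → s = 20.9057
radial distance = base radius + s = 46 + 20.9057 = 66.9057

66.9057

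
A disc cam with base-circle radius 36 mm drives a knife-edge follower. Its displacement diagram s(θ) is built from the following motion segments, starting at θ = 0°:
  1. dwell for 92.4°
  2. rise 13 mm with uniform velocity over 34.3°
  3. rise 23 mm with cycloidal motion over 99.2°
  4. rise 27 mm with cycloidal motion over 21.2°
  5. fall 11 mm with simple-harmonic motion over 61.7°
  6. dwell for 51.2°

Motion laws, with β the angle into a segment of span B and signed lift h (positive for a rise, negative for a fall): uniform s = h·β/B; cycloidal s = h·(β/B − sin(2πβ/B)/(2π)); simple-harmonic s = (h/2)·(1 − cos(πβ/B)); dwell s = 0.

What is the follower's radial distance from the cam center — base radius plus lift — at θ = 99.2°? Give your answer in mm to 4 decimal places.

seg 1 [0°–92.4°] dwell: s stays 0.0000
seg 2 [92.4°–126.7°] uniform, h=13: θ=99.2° here. β=6.8, B=34.3. 13·6.8/34.3 = 2.5773 → s = 2.5773
radial distance = base radius + s = 36 + 2.5773 = 38.5773

38.5773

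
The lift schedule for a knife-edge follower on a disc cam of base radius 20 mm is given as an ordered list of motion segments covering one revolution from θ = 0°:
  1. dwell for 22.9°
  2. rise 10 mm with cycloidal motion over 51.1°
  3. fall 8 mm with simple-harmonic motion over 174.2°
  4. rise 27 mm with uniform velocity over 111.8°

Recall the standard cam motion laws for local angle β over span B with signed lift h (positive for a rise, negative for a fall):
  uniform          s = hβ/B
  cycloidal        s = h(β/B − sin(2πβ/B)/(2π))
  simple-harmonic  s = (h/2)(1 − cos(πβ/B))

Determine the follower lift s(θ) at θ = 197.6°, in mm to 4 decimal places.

seg 1 [0°–22.9°] dwell: s stays 0.0000
seg 2 [22.9°–74°] cycloidal, h=10: full span → s += 10 → s = 10.0000
seg 3 [74°–248.2°] simple-harmonic, h=-8: θ=197.6° here. β=123.6, B=174.2. -8/2·(1 − cos(π·0.7095)) = -6.4470 → s = 3.5530

3.5530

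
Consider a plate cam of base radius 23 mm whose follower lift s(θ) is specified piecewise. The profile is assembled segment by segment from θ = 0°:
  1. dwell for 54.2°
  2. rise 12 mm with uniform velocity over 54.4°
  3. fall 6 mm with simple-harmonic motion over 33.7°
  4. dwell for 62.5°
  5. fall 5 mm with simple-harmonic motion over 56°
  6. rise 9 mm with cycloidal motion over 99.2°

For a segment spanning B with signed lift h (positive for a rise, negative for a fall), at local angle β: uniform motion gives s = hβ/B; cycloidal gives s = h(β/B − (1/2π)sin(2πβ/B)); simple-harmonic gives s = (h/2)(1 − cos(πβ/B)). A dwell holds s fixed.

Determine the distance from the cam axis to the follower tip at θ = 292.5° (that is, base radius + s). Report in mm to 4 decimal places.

seg 1 [0°–54.2°] dwell: s stays 0.0000
seg 2 [54.2°–108.6°] uniform, h=12: full span → s += 12 → s = 12.0000
seg 3 [108.6°–142.3°] simple-harmonic, h=-6: full span → s += -6 → s = 6.0000
seg 4 [142.3°–204.8°] dwell: s stays 6.0000
seg 5 [204.8°–260.8°] simple-harmonic, h=-5: full span → s += -5 → s = 1.0000
seg 6 [260.8°–360°] cycloidal, h=9: θ=292.5° here. β=31.7, B=99.2. 9·(0.3196 − sin(2π·0.3196)/(2π)) = 1.5782 → s = 2.5782
radial distance = base radius + s = 23 + 2.5782 = 25.5782

25.5782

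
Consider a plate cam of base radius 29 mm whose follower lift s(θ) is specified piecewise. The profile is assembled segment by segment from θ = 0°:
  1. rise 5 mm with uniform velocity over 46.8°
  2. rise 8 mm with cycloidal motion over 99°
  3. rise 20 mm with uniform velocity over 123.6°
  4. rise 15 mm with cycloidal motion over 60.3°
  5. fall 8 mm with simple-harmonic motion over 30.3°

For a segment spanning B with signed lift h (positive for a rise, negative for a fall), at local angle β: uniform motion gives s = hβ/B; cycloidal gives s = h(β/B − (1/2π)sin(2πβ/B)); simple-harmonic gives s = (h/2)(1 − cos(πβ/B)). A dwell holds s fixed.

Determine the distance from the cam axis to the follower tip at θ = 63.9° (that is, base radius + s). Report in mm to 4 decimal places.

seg 1 [0°–46.8°] uniform, h=5: full span → s += 5 → s = 5.0000
seg 2 [46.8°–145.8°] cycloidal, h=8: θ=63.9° here. β=17.1, B=99. 8·(0.1727 − sin(2π·0.1727)/(2π)) = 0.2557 → s = 5.2557
radial distance = base radius + s = 29 + 5.2557 = 34.2557

34.2557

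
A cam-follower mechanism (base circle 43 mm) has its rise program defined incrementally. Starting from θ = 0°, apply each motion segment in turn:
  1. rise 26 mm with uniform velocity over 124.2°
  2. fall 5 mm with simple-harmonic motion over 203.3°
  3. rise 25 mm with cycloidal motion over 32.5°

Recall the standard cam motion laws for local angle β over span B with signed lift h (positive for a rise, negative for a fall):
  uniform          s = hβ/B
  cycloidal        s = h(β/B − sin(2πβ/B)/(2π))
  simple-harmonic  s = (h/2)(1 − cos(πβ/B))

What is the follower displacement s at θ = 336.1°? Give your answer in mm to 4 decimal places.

seg 1 [0°–124.2°] uniform, h=26: full span → s += 26 → s = 26.0000
seg 2 [124.2°–327.5°] simple-harmonic, h=-5: full span → s += -5 → s = 21.0000
seg 3 [327.5°–360°] cycloidal, h=25: θ=336.1° here. β=8.6, B=32.5. 25·(0.2646 − sin(2π·0.2646)/(2π)) = 2.6533 → s = 23.6533

23.6533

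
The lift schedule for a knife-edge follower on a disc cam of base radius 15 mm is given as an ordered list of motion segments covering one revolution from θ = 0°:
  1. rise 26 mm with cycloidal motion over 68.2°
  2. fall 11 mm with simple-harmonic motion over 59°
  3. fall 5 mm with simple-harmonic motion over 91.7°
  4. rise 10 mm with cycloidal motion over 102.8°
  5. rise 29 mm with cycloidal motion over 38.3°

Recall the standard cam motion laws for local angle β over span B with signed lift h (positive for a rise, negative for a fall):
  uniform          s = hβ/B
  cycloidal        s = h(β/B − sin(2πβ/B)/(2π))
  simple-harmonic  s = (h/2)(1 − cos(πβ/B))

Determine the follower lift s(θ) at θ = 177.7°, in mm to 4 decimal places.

seg 1 [0°–68.2°] cycloidal, h=26: full span → s += 26 → s = 26.0000
seg 2 [68.2°–127.2°] simple-harmonic, h=-11: full span → s += -11 → s = 15.0000
seg 3 [127.2°–218.9°] simple-harmonic, h=-5: θ=177.7° here. β=50.5, B=91.7. -5/2·(1 − cos(π·0.5507)) = -2.8966 → s = 12.1034

12.1034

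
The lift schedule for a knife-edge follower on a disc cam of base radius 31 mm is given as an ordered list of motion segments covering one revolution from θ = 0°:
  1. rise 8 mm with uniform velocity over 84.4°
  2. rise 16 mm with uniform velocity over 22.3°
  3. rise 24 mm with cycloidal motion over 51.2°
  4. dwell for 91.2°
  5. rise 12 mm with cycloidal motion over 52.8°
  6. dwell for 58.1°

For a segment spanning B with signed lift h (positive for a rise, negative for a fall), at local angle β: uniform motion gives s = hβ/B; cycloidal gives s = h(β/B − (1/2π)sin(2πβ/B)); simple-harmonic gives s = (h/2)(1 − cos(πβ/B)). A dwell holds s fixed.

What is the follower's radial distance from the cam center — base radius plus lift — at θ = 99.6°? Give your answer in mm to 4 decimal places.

seg 1 [0°–84.4°] uniform, h=8: full span → s += 8 → s = 8.0000
seg 2 [84.4°–106.7°] uniform, h=16: θ=99.6° here. β=15.2, B=22.3. 16·15.2/22.3 = 10.9058 → s = 18.9058
radial distance = base radius + s = 31 + 18.9058 = 49.9058

49.9058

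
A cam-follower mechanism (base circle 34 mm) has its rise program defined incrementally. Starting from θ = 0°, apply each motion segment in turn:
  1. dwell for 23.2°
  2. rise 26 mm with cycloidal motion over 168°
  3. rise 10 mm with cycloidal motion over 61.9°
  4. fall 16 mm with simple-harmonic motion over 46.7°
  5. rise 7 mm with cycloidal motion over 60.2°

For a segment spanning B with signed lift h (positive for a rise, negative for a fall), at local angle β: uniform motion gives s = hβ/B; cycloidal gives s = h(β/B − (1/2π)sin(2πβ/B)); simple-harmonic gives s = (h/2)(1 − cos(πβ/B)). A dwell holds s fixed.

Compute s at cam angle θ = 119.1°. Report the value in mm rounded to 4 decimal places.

seg 1 [0°–23.2°] dwell: s stays 0.0000
seg 2 [23.2°–191.2°] cycloidal, h=26: θ=119.1° here. β=95.9, B=168. 26·(0.5708 − sin(2π·0.5708)/(2π)) = 16.6231 → s = 16.6231

16.6231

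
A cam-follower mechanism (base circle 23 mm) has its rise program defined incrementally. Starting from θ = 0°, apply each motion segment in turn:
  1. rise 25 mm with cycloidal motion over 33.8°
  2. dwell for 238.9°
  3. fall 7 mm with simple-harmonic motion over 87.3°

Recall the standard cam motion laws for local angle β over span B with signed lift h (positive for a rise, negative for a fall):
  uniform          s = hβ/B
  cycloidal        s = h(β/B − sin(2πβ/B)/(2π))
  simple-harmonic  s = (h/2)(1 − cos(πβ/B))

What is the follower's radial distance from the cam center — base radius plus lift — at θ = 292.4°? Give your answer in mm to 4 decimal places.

seg 1 [0°–33.8°] cycloidal, h=25: full span → s += 25 → s = 25.0000
seg 2 [33.8°–272.7°] dwell: s stays 25.0000
seg 3 [272.7°–360°] simple-harmonic, h=-7: θ=292.4° here. β=19.7, B=87.3. -7/2·(1 − cos(π·0.2257)) = -0.8433 → s = 24.1567
radial distance = base radius + s = 23 + 24.1567 = 47.1567

47.1567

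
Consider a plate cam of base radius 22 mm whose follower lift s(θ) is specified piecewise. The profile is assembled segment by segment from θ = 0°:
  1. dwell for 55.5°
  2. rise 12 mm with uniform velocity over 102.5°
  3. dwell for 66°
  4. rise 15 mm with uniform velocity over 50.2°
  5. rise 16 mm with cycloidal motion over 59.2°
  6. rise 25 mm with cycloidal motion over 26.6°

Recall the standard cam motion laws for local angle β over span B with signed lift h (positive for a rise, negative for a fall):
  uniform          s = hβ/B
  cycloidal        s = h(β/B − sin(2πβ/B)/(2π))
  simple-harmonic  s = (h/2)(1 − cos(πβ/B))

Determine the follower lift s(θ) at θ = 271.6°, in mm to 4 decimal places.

seg 1 [0°–55.5°] dwell: s stays 0.0000
seg 2 [55.5°–158°] uniform, h=12: full span → s += 12 → s = 12.0000
seg 3 [158°–224°] dwell: s stays 12.0000
seg 4 [224°–274.2°] uniform, h=15: θ=271.6° here. β=47.6, B=50.2. 15·47.6/50.2 = 14.2231 → s = 26.2231

26.2231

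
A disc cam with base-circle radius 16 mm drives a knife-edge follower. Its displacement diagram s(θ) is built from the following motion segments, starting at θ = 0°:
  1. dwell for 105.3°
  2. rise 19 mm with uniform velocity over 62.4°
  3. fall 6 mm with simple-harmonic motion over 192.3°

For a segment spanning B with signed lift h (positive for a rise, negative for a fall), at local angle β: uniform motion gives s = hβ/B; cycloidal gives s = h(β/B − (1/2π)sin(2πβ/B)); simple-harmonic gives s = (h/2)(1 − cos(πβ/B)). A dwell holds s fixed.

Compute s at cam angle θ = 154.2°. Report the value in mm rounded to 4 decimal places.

seg 1 [0°–105.3°] dwell: s stays 0.0000
seg 2 [105.3°–167.7°] uniform, h=19: θ=154.2° here. β=48.9, B=62.4. 19·48.9/62.4 = 14.8894 → s = 14.8894

14.8894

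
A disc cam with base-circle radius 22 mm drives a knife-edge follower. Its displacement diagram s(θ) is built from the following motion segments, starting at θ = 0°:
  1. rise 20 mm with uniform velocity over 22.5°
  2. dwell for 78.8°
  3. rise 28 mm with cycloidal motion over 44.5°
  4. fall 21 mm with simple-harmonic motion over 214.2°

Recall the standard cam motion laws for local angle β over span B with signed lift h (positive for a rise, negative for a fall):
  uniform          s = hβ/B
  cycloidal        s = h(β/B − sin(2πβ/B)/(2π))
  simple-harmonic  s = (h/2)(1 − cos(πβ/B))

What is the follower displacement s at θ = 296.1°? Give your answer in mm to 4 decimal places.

seg 1 [0°–22.5°] uniform, h=20: full span → s += 20 → s = 20.0000
seg 2 [22.5°–101.3°] dwell: s stays 20.0000
seg 3 [101.3°–145.8°] cycloidal, h=28: full span → s += 28 → s = 48.0000
seg 4 [145.8°–360°] simple-harmonic, h=-21: θ=296.1° here. β=150.3, B=214.2. -21/2·(1 − cos(π·0.7017)) = -16.7165 → s = 31.2835

31.2835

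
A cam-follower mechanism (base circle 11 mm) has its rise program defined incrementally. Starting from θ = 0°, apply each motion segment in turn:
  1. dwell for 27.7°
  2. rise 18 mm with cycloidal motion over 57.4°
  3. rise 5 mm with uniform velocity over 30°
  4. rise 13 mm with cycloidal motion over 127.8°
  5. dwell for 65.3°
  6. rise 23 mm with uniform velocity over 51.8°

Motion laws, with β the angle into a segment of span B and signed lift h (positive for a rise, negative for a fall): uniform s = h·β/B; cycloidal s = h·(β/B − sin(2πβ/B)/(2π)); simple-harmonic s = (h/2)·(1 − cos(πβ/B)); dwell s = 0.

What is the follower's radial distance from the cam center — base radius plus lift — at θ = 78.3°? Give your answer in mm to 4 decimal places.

seg 1 [0°–27.7°] dwell: s stays 0.0000
seg 2 [27.7°–85.1°] cycloidal, h=18: θ=78.3° here. β=50.6, B=57.4. 18·(0.8815 − sin(2π·0.8815)/(2π)) = 17.8085 → s = 17.8085
radial distance = base radius + s = 11 + 17.8085 = 28.8085

28.8085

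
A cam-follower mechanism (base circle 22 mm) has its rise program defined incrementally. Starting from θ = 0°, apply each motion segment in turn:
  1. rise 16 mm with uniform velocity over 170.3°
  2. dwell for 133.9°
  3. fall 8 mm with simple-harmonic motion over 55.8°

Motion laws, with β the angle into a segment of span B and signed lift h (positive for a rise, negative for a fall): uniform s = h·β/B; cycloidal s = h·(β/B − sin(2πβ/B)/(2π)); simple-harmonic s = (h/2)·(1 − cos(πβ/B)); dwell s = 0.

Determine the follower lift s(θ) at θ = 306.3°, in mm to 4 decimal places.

seg 1 [0°–170.3°] uniform, h=16: full span → s += 16 → s = 16.0000
seg 2 [170.3°–304.2°] dwell: s stays 16.0000
seg 3 [304.2°–360°] simple-harmonic, h=-8: θ=306.3° here. β=2.1, B=55.8. -8/2·(1 − cos(π·0.0376)) = -0.0279 → s = 15.9721

15.9721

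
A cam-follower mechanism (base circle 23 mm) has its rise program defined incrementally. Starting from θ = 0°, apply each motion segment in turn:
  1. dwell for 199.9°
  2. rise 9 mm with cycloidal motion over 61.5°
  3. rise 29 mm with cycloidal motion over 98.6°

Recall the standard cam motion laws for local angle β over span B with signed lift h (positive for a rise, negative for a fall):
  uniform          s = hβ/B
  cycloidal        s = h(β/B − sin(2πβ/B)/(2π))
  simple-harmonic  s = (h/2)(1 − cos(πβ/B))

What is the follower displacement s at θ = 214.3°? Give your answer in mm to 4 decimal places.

seg 1 [0°–199.9°] dwell: s stays 0.0000
seg 2 [199.9°–261.4°] cycloidal, h=9: θ=214.3° here. β=14.4, B=61.5. 9·(0.2341 − sin(2π·0.2341)/(2π)) = 0.6820 → s = 0.6820

0.6820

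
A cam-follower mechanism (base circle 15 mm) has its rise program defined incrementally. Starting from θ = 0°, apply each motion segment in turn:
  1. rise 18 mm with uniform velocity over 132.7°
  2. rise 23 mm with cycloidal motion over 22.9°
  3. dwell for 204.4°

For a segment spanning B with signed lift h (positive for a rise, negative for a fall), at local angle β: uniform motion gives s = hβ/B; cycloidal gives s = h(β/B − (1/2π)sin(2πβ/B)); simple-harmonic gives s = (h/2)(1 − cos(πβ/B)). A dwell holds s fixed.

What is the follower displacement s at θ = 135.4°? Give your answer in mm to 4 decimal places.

seg 1 [0°–132.7°] uniform, h=18: full span → s += 18 → s = 18.0000
seg 2 [132.7°–155.6°] cycloidal, h=23: θ=135.4° here. β=2.7, B=22.9. 23·(0.1179 − sin(2π·0.1179)/(2π)) = 0.2413 → s = 18.2413

18.2413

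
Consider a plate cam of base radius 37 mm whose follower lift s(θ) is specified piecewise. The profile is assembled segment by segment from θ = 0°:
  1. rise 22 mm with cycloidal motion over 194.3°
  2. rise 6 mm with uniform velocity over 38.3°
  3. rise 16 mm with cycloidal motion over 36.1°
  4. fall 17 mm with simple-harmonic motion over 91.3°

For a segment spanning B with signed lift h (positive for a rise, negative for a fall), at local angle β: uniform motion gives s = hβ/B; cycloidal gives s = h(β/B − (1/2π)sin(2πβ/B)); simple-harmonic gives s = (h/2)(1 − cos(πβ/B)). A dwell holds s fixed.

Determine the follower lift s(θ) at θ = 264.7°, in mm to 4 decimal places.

seg 1 [0°–194.3°] cycloidal, h=22: full span → s += 22 → s = 22.0000
seg 2 [194.3°–232.6°] uniform, h=6: full span → s += 6 → s = 28.0000
seg 3 [232.6°–268.7°] cycloidal, h=16: θ=264.7° here. β=32.1, B=36.1. 16·(0.8892 − sin(2π·0.8892)/(2π)) = 15.8602 → s = 43.8602

43.8602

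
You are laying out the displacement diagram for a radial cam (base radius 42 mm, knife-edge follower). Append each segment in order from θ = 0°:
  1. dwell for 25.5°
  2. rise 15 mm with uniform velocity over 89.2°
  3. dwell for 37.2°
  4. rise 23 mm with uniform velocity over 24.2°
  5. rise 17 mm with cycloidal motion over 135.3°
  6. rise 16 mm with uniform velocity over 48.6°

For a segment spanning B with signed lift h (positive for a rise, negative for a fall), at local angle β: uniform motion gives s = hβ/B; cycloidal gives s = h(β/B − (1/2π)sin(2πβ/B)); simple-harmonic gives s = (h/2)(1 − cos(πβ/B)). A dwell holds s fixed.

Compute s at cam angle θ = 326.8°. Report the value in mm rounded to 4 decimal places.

seg 1 [0°–25.5°] dwell: s stays 0.0000
seg 2 [25.5°–114.7°] uniform, h=15: full span → s += 15 → s = 15.0000
seg 3 [114.7°–151.9°] dwell: s stays 15.0000
seg 4 [151.9°–176.1°] uniform, h=23: full span → s += 23 → s = 38.0000
seg 5 [176.1°–311.4°] cycloidal, h=17: full span → s += 17 → s = 55.0000
seg 6 [311.4°–360°] uniform, h=16: θ=326.8° here. β=15.4, B=48.6. 16·15.4/48.6 = 5.0700 → s = 60.0700

60.0700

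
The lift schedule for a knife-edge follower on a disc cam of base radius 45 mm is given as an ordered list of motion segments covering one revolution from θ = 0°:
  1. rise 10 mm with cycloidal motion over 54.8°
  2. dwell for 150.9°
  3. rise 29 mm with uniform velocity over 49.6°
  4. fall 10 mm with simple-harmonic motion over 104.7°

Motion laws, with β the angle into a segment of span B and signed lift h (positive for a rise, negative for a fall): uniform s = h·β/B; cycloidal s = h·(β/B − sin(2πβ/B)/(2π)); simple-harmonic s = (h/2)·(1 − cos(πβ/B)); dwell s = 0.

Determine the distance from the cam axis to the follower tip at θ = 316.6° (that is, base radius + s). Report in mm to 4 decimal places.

seg 1 [0°–54.8°] cycloidal, h=10: full span → s += 10 → s = 10.0000
seg 2 [54.8°–205.7°] dwell: s stays 10.0000
seg 3 [205.7°–255.3°] uniform, h=29: full span → s += 29 → s = 39.0000
seg 4 [255.3°–360°] simple-harmonic, h=-10: θ=316.6° here. β=61.3, B=104.7. -10/2·(1 − cos(π·0.5855)) = -6.3267 → s = 32.6733
radial distance = base radius + s = 45 + 32.6733 = 77.6733

77.6733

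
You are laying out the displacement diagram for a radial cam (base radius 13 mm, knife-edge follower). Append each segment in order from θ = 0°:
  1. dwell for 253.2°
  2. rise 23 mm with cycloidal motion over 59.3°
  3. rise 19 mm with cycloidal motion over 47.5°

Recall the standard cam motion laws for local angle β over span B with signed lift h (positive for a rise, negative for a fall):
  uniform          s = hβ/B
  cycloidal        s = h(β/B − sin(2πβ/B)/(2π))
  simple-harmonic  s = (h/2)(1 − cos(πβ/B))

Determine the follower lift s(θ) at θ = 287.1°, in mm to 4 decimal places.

seg 1 [0°–253.2°] dwell: s stays 0.0000
seg 2 [253.2°–312.5°] cycloidal, h=23: θ=287.1° here. β=33.9, B=59.3. 23·(0.5717 − sin(2π·0.5717)/(2π)) = 14.7416 → s = 14.7416

14.7416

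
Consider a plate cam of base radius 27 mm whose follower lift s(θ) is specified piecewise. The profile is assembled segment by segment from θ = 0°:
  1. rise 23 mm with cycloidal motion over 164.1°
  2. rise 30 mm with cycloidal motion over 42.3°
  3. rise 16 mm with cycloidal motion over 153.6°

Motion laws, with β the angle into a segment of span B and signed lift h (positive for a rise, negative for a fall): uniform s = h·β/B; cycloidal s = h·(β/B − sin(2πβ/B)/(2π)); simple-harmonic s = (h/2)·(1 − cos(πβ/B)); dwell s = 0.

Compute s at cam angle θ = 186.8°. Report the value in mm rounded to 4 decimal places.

seg 1 [0°–164.1°] cycloidal, h=23: full span → s += 23 → s = 23.0000
seg 2 [164.1°–206.4°] cycloidal, h=30: θ=186.8° here. β=22.7, B=42.3. 30·(0.5366 − sin(2π·0.5366)/(2π)) = 17.1889 → s = 40.1889

40.1889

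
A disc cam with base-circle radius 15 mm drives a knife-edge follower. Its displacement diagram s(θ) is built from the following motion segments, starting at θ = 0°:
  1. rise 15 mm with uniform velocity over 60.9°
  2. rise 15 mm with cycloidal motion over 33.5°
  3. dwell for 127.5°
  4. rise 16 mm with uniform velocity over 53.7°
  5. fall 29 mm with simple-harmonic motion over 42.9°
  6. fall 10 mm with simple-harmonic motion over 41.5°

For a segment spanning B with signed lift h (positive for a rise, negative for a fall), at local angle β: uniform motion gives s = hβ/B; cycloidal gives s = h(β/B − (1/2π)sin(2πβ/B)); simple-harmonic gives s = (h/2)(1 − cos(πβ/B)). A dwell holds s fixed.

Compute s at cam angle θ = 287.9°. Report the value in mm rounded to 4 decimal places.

seg 1 [0°–60.9°] uniform, h=15: full span → s += 15 → s = 15.0000
seg 2 [60.9°–94.4°] cycloidal, h=15: full span → s += 15 → s = 30.0000
seg 3 [94.4°–221.9°] dwell: s stays 30.0000
seg 4 [221.9°–275.6°] uniform, h=16: full span → s += 16 → s = 46.0000
seg 5 [275.6°–318.5°] simple-harmonic, h=-29: θ=287.9° here. β=12.3, B=42.9. -29/2·(1 − cos(π·0.2867)) = -5.4950 → s = 40.5050

40.5050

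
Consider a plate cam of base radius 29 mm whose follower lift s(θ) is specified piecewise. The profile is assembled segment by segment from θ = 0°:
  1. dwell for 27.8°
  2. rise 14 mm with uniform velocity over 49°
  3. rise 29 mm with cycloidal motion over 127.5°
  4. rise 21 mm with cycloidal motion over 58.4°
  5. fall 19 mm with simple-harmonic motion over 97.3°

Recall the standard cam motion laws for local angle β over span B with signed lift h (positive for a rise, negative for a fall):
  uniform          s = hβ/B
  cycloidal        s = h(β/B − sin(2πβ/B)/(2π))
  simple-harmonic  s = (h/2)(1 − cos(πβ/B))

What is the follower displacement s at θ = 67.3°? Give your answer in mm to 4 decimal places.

seg 1 [0°–27.8°] dwell: s stays 0.0000
seg 2 [27.8°–76.8°] uniform, h=14: θ=67.3° here. β=39.5, B=49. 14·39.5/49 = 11.2857 → s = 11.2857

11.2857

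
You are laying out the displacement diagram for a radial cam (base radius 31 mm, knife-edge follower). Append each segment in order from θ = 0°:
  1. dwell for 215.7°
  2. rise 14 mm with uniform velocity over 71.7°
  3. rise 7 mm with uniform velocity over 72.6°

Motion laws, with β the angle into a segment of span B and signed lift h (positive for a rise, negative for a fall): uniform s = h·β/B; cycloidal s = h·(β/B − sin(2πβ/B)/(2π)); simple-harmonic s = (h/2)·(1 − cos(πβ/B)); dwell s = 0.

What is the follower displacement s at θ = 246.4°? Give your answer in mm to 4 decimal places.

seg 1 [0°–215.7°] dwell: s stays 0.0000
seg 2 [215.7°–287.4°] uniform, h=14: θ=246.4° here. β=30.7, B=71.7. 14·30.7/71.7 = 5.9944 → s = 5.9944

5.9944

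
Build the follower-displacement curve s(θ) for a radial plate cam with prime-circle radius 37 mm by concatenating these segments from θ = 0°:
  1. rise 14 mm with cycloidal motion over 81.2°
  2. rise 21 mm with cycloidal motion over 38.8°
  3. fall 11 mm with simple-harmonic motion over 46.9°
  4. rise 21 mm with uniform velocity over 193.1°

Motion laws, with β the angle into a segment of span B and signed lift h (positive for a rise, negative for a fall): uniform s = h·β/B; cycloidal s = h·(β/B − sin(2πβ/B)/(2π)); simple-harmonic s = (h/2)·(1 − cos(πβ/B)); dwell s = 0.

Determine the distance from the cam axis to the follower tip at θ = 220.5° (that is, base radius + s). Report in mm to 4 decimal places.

seg 1 [0°–81.2°] cycloidal, h=14: full span → s += 14 → s = 14.0000
seg 2 [81.2°–120°] cycloidal, h=21: full span → s += 21 → s = 35.0000
seg 3 [120°–166.9°] simple-harmonic, h=-11: full span → s += -11 → s = 24.0000
seg 4 [166.9°–360°] uniform, h=21: θ=220.5° here. β=53.6, B=193.1. 21·53.6/193.1 = 5.8291 → s = 29.8291
radial distance = base radius + s = 37 + 29.8291 = 66.8291

66.8291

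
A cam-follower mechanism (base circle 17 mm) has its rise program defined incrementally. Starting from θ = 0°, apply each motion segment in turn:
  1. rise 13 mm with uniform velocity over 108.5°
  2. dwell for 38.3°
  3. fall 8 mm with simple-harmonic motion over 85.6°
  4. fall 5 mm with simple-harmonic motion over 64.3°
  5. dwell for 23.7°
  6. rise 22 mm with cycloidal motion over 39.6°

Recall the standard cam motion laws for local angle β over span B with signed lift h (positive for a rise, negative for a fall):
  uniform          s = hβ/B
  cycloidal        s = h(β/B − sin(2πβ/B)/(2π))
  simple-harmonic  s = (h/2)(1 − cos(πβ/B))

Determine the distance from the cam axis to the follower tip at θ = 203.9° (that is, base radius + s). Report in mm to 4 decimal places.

seg 1 [0°–108.5°] uniform, h=13: full span → s += 13 → s = 13.0000
seg 2 [108.5°–146.8°] dwell: s stays 13.0000
seg 3 [146.8°–232.4°] simple-harmonic, h=-8: θ=203.9° here. β=57.1, B=85.6. -8/2·(1 − cos(π·0.6671)) = -6.0042 → s = 6.9958
radial distance = base radius + s = 17 + 6.9958 = 23.9958

23.9958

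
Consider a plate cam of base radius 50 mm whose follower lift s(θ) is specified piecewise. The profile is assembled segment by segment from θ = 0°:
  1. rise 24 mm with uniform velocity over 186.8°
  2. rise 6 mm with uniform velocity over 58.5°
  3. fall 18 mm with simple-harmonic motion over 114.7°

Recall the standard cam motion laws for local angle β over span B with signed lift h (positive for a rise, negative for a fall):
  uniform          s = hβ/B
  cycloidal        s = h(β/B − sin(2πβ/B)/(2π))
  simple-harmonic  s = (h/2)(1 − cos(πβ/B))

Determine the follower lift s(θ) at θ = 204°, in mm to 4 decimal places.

seg 1 [0°–186.8°] uniform, h=24: full span → s += 24 → s = 24.0000
seg 2 [186.8°–245.3°] uniform, h=6: θ=204° here. β=17.2, B=58.5. 6·17.2/58.5 = 1.7641 → s = 25.7641

25.7641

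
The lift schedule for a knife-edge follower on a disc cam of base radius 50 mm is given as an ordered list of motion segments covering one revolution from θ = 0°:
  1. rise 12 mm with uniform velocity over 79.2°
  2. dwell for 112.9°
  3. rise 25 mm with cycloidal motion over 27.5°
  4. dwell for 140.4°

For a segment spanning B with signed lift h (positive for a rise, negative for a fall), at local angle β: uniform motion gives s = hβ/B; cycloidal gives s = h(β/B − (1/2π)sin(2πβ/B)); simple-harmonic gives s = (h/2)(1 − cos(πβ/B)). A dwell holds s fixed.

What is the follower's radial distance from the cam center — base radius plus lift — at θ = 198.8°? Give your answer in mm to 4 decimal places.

seg 1 [0°–79.2°] uniform, h=12: full span → s += 12 → s = 12.0000
seg 2 [79.2°–192.1°] dwell: s stays 12.0000
seg 3 [192.1°–219.6°] cycloidal, h=25: θ=198.8° here. β=6.7, B=27.5. 25·(0.2436 − sin(2π·0.2436)/(2π)) = 2.1152 → s = 14.1152
radial distance = base radius + s = 50 + 14.1152 = 64.1152

64.1152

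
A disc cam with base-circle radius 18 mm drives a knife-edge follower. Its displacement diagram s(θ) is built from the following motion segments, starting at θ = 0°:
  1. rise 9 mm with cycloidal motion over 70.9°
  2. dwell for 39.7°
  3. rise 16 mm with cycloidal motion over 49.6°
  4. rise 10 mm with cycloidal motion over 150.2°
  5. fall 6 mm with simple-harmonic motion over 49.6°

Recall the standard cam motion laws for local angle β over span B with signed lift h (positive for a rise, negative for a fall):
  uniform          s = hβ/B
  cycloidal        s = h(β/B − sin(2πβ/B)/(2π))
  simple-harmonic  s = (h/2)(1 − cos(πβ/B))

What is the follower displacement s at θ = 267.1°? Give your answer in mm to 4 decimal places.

seg 1 [0°–70.9°] cycloidal, h=9: full span → s += 9 → s = 9.0000
seg 2 [70.9°–110.6°] dwell: s stays 9.0000
seg 3 [110.6°–160.2°] cycloidal, h=16: full span → s += 16 → s = 25.0000
seg 4 [160.2°–310.4°] cycloidal, h=10: θ=267.1° here. β=106.9, B=150.2. 10·(0.7117 − sin(2π·0.7117)/(2π)) = 8.6629 → s = 33.6629

33.6629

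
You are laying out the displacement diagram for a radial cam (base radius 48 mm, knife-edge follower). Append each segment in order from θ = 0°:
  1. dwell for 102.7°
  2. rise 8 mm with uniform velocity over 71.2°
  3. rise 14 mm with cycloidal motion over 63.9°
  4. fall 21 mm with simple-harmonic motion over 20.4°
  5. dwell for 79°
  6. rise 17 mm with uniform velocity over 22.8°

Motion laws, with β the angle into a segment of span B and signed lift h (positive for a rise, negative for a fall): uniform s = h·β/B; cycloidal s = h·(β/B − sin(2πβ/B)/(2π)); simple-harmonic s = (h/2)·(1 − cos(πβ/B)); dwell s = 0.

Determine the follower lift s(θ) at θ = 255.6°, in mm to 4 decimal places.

seg 1 [0°–102.7°] dwell: s stays 0.0000
seg 2 [102.7°–173.9°] uniform, h=8: full span → s += 8 → s = 8.0000
seg 3 [173.9°–237.8°] cycloidal, h=14: full span → s += 14 → s = 22.0000
seg 4 [237.8°–258.2°] simple-harmonic, h=-21: θ=255.6° here. β=17.8, B=20.4. -21/2·(1 − cos(π·0.8725)) = -20.1695 → s = 1.8305

1.8305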